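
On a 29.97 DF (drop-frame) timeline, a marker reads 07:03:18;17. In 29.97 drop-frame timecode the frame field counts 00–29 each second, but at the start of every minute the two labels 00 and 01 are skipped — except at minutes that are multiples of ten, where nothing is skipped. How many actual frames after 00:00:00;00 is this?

761195

Complete 10-minute blocks: 42, each 17982 frames → 755244.
Remaining 3 whole minutes in the current block: 1800 + 2 × 1798 = 5396 frames.
Within the current minute: 18 × 30 + 17 − 2 = 555 (labels ;00/;01 skipped at this minute). Total = 755244 + 5396 + 555 = 761195.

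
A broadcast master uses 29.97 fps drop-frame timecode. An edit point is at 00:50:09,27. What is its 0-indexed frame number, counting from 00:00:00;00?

90207

Complete 10-minute blocks: 5, each 17982 frames → 89910.
Remaining 0 whole minutes in the current block: 0 frames.
Within the current minute: 9 × 30 + 27 = 297. Total = 89910 + 0 + 297 = 90207.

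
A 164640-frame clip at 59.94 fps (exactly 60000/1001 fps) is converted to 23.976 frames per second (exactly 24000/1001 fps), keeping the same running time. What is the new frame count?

Target frames = source frames × (target rate / source rate) = 164640 × (24000/1001)/(60000/1001) = 164640 × 2/5 = 65856.

65856 frames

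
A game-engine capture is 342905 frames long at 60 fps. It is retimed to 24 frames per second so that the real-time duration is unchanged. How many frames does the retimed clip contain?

Target frames = source frames × (target rate / source rate) = 342905 × (24)/(60) = 342905 × 2/5 = 137162.

137162 frames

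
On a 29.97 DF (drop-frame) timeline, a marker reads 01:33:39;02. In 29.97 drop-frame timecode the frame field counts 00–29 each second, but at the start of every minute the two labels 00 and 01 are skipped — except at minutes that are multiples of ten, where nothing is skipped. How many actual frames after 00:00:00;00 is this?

As if non-drop at 30 labels/s: (1 × 3600 + 33 × 60 + 39) × 30 + 2 = 168572.
Minute boundaries passed: 93; those not divisible by 10: 93 − 9 = 84; dropped labels = 2 × 84 = 168.
Actual frame index = 168572 − 168 = 168404.

168404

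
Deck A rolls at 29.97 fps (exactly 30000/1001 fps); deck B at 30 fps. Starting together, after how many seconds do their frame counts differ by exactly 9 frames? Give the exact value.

300.3 seconds

The gap grows by |30 − 30000/1001| = 30/1001 frames per second.
Time for a 9-frame gap: 9 ÷ (30/1001) = 300.3 s.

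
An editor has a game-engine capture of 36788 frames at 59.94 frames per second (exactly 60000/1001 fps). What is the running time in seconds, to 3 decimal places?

Running time = 36788 × 1001/60000 = 9206197/15000 s ≈ 613.746 s.

613.746 seconds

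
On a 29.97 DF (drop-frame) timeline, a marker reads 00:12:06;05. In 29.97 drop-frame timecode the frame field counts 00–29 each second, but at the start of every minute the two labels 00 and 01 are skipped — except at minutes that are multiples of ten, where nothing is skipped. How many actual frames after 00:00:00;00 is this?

21763

Complete 10-minute blocks: 1, each 17982 frames → 17982.
Remaining 2 whole minutes in the current block: 1800 + 1 × 1798 = 3598 frames.
Within the current minute: 6 × 30 + 5 − 2 = 183 (labels ;00/;01 skipped at this minute). Total = 17982 + 3598 + 183 = 21763.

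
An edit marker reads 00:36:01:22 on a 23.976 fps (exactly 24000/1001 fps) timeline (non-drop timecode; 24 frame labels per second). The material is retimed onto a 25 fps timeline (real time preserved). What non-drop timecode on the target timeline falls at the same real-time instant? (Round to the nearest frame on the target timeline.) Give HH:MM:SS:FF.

Source frame index: (0×3600 + 36×60 + 1) × 24 + 22 = 51886.
Real time: 51886 / (24000/1001) = 25968943/12000 s.
Target frame: (25968943/12000) × (25) = 25968943/480 ≈ 54101.965 → 54102.
At 25 labels/s: frame 54102 → 00:36:04:02.

00:36:04:02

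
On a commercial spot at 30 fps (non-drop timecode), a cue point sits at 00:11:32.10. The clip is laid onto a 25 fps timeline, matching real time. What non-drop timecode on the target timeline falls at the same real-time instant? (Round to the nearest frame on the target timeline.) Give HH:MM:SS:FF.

Source frame index: (0×3600 + 11×60 + 32) × 30 + 10 = 20770.
Real time: 20770 / (30) = 2077/3 s.
Target frame: (2077/3) × (25) = 51925/3 ≈ 17308.333 → 17308.
At 25 labels/s: frame 17308 → 00:11:32:08.

00:11:32:08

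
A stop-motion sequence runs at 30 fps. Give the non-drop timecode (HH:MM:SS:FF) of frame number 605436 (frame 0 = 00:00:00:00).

05:36:21:06

605436 ÷ 30 = 20181 full seconds, remainder 6 frames.
20181 s = 5 h 36 min 21 s.
Timecode: 05:36:21:06.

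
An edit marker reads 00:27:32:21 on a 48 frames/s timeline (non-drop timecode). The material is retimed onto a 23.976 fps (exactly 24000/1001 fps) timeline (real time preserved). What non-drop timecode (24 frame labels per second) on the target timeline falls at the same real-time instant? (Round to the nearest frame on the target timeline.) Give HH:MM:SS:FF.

Source frame index: (0×3600 + 27×60 + 32) × 48 + 21 = 79317.
Real time: 79317 / (48) = 26439/16 s.
Target frame: (26439/16) × (24000/1001) = 5665500/143 ≈ 39618.881 → 39619.
At 24 labels/s: frame 39619 → 00:27:30:19.

00:27:30:19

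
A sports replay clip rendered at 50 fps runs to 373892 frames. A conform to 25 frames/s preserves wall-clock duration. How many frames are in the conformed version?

186946 frames

Target frames = source frames × (target rate / source rate) = 373892 × (25)/(50) = 373892 × 1/2 = 186946.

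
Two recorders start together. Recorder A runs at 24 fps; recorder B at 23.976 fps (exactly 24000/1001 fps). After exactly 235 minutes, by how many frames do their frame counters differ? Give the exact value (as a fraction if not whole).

338400/1001 frames

235 min = 14100 s.
A emits 24 × 14100 = 338400 frames; B emits 24000/1001 × 14100 = 338400000/1001.
Difference = 338400/1001 frames (≈ 338.0619); B is behind A.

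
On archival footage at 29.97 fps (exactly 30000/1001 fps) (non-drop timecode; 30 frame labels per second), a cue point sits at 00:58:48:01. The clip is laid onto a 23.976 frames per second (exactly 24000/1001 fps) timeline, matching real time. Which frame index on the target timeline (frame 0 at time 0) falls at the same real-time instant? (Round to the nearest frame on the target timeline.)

frame 84673

Source frame index: (0×3600 + 58×60 + 48) × 30 + 1 = 105841.
Real time: 105841 / (30000/1001) = 105946841/30000 s.
Target frame: (105946841/30000) × (24000/1001) = 423364/5 ≈ 84672.800 → 84673.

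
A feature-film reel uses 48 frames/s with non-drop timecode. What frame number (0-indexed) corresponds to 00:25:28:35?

73379

Total seconds to the label: (0 × 3600 + 25 × 60 + 28) = 1528.
Frame index = 1528 × 48 + 35 = 73379.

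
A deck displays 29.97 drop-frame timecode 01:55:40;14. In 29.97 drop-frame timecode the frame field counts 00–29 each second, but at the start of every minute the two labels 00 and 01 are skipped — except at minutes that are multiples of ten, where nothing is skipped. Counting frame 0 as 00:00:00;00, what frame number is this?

208006

Complete 10-minute blocks: 11, each 17982 frames → 197802.
Remaining 5 whole minutes in the current block: 1800 + 4 × 1798 = 8992 frames.
Within the current minute: 40 × 30 + 14 − 2 = 1212 (labels ;00/;01 skipped at this minute). Total = 197802 + 8992 + 1212 = 208006.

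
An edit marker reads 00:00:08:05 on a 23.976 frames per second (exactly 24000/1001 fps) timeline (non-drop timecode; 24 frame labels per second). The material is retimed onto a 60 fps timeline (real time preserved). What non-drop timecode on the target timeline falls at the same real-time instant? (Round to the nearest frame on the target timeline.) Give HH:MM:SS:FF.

Source frame index: (0×3600 + 0×60 + 8) × 24 + 5 = 197.
Real time: 197 / (24000/1001) = 197197/24000 s.
Target frame: (197197/24000) × (60) = 197197/400 ≈ 492.993 → 493.
At 60 labels/s: frame 493 → 00:00:08:13.

00:00:08:13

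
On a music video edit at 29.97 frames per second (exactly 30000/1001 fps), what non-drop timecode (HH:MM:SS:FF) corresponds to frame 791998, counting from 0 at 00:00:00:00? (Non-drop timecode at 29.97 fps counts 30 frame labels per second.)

07:19:59:28

791998 ÷ 30 = 26399 full seconds, remainder 28 frames.
26399 s = 7 h 19 min 59 s.
Timecode: 07:19:59:28.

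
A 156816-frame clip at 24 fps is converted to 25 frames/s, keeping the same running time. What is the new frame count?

163350 frames

Target frames = source frames × (target rate / source rate) = 156816 × (25)/(24) = 156816 × 25/24 = 163350.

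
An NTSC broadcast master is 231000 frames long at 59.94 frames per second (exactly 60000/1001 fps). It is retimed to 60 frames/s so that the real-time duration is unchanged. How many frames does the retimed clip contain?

Target frames = source frames × (target rate / source rate) = 231000 × (60)/(60000/1001) = 231000 × 1001/1000 = 231231.

231231 frames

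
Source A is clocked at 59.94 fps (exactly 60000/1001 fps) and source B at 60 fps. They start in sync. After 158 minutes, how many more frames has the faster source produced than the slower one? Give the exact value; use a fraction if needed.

158 min = 9480 s.
A emits 60000/1001 × 9480 = 568800000/1001 frames; B emits 60 × 9480 = 568800.
Difference = 568800/1001 frames (≈ 568.2318); B is ahead of A.

568800/1001 frames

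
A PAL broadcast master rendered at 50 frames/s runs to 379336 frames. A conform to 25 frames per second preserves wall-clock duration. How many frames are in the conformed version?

Target frames = source frames × (target rate / source rate) = 379336 × (25)/(50) = 379336 × 1/2 = 189668.

189668 frames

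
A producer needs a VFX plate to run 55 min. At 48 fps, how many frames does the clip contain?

158400 frames

55 min = 3300 s.
Frames = 3300 × 48 = 158400.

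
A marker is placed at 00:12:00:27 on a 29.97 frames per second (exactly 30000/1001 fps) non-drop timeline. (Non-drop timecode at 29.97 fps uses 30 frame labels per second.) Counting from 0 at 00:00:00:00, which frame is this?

21627

Total seconds to the label: (0 × 3600 + 12 × 60 + 0) = 720.
Frame index = 720 × 30 + 27 = 21627.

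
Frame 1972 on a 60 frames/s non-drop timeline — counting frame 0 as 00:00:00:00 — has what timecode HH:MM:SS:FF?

00:00:32:52

1972 ÷ 60 = 32 full seconds, remainder 52 frames.
32 s = 0 h 0 min 32 s.
Timecode: 00:00:32:52.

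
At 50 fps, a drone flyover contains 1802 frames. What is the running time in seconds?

36.04 seconds

Running time = 1802 / (50) = 36.04 s.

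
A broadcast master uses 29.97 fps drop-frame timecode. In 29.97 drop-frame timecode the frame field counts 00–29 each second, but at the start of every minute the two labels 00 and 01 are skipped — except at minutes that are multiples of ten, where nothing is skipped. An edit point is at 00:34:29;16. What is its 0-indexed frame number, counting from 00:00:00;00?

62024

As if non-drop at 30 labels/s: (0 × 3600 + 34 × 60 + 29) × 30 + 16 = 62086.
Minute boundaries passed: 34; those not divisible by 10: 34 − 3 = 31; dropped labels = 2 × 31 = 62.
Actual frame index = 62086 − 62 = 62024.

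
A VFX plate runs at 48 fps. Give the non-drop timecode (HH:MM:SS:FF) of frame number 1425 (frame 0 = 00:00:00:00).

1425 ÷ 48 = 29 full seconds, remainder 33 frames.
29 s = 0 h 0 min 29 s.
Timecode: 00:00:29:33.

00:00:29:33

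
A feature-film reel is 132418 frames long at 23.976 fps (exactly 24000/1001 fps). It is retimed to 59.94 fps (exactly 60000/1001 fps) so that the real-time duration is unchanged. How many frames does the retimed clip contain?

331045 frames

Target frames = source frames × (target rate / source rate) = 132418 × (60000/1001)/(24000/1001) = 132418 × 5/2 = 331045.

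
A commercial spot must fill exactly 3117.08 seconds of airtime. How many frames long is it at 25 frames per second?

77927 frames

Frames = 3117.08 × 25 = 77927.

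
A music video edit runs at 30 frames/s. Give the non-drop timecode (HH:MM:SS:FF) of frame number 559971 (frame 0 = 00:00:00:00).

05:11:05:21

559971 ÷ 30 = 18665 full seconds, remainder 21 frames.
18665 s = 5 h 11 min 5 s.
Timecode: 05:11:05:21.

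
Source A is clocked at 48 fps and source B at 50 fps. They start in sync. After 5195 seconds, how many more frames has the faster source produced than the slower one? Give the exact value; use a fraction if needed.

10390 frames

A emits 48 × 5195 = 249360 frames; B emits 50 × 5195 = 259750.
Difference = 10390 frames; B is ahead of A.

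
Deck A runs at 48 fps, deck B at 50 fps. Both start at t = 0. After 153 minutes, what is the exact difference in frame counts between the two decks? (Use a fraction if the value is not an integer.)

153 min = 9180 s.
A emits 48 × 9180 = 440640 frames; B emits 50 × 9180 = 459000.
Difference = 18360 frames; B is ahead of A.

18360 frames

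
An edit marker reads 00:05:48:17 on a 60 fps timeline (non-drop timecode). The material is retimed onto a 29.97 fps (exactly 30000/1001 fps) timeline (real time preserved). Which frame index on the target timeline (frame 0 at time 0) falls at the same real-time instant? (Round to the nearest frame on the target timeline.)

Source frame index: (0×3600 + 5×60 + 48) × 60 + 17 = 20897.
Real time: 20897 / (60) = 20897/60 s.
Target frame: (20897/60) × (30000/1001) = 10448500/1001 ≈ 10438.062 → 10438.

frame 10438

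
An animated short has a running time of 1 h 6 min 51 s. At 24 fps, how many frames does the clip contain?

96264 frames

1 h 6 min 51 s = 4011 s.
Frames = 4011 × 24 = 96264.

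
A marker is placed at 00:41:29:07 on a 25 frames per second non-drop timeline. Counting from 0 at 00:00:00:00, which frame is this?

Total seconds to the label: (0 × 3600 + 41 × 60 + 29) = 2489.
Frame index = 2489 × 25 + 7 = 62232.

frame 62232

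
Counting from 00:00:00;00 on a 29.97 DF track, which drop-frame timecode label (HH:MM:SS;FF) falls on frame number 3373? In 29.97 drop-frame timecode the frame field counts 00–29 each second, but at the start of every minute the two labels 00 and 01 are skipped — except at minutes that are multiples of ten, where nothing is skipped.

00:01:52;15

Ten DF minutes hold 17982 frames, so frame 3373 lies in block 0 (frames 0–17981) with 3373 frames into that block.
The block's first minute is 1800 frames and the rest 1798 each; 3373 frames reaches minute 1, so 0 × 18 + 1 × 2 = 2 labels have been skipped so far.
Adding those back, label number 3373 + 2 = 3375 at 30 labels/s is 112 s + 15 f = 0 h 1 min 52 s frame 15, i.e. 00:01:52;15.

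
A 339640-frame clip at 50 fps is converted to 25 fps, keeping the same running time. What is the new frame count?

Frames at target rate = 339640 × (25) / (50) = 169820.

169820 frames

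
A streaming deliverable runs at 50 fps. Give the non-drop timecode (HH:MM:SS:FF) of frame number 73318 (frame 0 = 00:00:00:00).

00:24:26:18

73318 ÷ 50 = 1466 full seconds, remainder 18 frames.
1466 s = 0 h 24 min 26 s.
Timecode: 00:24:26:18.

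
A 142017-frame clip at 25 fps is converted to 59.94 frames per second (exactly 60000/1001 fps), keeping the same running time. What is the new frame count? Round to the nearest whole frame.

Frames at target rate = 142017 × (60000/1001) / (25) = 340840800/1001 ≈ 340500.300.
Nearest whole frame: 340500.

340500 frames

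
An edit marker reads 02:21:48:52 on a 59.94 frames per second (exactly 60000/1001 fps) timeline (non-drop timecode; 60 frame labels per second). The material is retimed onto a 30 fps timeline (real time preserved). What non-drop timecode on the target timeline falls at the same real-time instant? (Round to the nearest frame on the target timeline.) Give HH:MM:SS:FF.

02:21:57:11

Source frame index: (2×3600 + 21×60 + 48) × 60 + 52 = 510532.
Real time: 510532 / (60000/1001) = 127760633/15000 s.
Target frame: (127760633/15000) × (30) = 127760633/500 ≈ 255521.266 → 255521.
At 30 labels/s: frame 255521 → 02:21:57:11.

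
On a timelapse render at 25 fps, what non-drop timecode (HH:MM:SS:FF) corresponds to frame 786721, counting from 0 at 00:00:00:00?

786721 ÷ 25 = 31468 full seconds, remainder 21 frames.
31468 s = 8 h 44 min 28 s.
Timecode: 08:44:28:21.

08:44:28:21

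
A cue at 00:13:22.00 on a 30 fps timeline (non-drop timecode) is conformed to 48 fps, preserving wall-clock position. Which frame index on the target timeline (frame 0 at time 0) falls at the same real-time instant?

frame 38496

Source frame index: (0×3600 + 13×60 + 22) × 30 + 0 = 24060.
Real time: 24060 / (30) = 802 s.
Target frame: (802) × (48) = 38496.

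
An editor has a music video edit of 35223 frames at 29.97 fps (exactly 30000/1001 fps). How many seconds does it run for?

1175.2741 seconds

Running time = 35223 / (30000/1001) = 1175.2741 s.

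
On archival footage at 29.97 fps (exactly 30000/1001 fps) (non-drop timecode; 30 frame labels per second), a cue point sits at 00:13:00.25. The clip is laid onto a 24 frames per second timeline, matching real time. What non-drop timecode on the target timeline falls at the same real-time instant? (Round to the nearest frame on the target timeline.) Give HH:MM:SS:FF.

00:13:01:15

Source frame index: (0×3600 + 13×60 + 0) × 30 + 25 = 23425.
Real time: 23425 / (30000/1001) = 937937/1200 s.
Target frame: (937937/1200) × (24) = 937937/50 ≈ 18758.740 → 18759.
At 24 labels/s: frame 18759 → 00:13:01:15.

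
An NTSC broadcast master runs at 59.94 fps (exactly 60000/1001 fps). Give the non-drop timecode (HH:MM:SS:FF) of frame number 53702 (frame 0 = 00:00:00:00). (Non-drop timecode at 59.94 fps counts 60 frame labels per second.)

00:14:55:02

53702 ÷ 60 = 895 full seconds, remainder 2 frames.
895 s = 0 h 14 min 55 s.
Timecode: 00:14:55:02.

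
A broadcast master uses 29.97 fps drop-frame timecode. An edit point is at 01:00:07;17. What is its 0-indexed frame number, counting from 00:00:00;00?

108119

As if non-drop at 30 labels/s: (1 × 3600 + 0 × 60 + 7) × 30 + 17 = 108227.
Minute boundaries passed: 60; those not divisible by 10: 60 − 6 = 54; dropped labels = 2 × 54 = 108.
Actual frame index = 108227 − 108 = 108119.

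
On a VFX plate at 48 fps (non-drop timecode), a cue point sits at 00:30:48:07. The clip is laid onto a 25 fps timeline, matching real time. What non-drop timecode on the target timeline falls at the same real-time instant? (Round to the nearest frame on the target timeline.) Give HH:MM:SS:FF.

00:30:48:04

Source frame index: (0×3600 + 30×60 + 48) × 48 + 7 = 88711.
Real time: 88711 / (48) = 88711/48 s.
Target frame: (88711/48) × (25) = 2217775/48 ≈ 46203.646 → 46204.
At 25 labels/s: frame 46204 → 00:30:48:04.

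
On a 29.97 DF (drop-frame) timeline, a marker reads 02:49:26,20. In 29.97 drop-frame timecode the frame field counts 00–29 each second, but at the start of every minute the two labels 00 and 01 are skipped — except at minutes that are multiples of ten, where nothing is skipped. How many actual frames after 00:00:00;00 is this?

304694

Complete 10-minute blocks: 16, each 17982 frames → 287712.
Remaining 9 whole minutes in the current block: 1800 + 8 × 1798 = 16184 frames.
Within the current minute: 26 × 30 + 20 − 2 = 798 (labels ;00/;01 skipped at this minute). Total = 287712 + 16184 + 798 = 304694.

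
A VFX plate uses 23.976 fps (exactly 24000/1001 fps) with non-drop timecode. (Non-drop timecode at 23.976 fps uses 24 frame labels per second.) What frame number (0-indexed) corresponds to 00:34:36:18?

Total seconds to the label: (0 × 3600 + 34 × 60 + 36) = 2076.
Frame index = 2076 × 24 + 18 = 49842.

frame 49842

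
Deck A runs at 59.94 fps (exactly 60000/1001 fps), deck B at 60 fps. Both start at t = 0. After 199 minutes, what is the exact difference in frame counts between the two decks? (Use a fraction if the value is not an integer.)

199 min = 11940 s.
A emits 60000/1001 × 11940 = 716400000/1001 frames; B emits 60 × 11940 = 716400.
Difference = 716400/1001 frames (≈ 715.6843); B is ahead of A.

716400/1001 frames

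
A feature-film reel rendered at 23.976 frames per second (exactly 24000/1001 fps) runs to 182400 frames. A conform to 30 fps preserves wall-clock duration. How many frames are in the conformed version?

Target frames = source frames × (target rate / source rate) = 182400 × (30)/(24000/1001) = 182400 × 1001/800 = 228228.

228228 frames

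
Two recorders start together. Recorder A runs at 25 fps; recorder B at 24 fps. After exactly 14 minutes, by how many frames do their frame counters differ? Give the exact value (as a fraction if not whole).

14 min = 840 s.
A emits 25 × 840 = 21000 frames; B emits 24 × 840 = 20160.
Difference = 840 frames; B is behind A.

840 frames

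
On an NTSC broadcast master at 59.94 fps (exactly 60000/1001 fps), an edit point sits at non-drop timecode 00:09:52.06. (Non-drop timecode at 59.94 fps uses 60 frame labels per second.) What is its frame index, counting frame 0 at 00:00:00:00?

35526

Total seconds to the label: (0 × 3600 + 9 × 60 + 52) = 592.
Frame index = 592 × 60 + 6 = 35526.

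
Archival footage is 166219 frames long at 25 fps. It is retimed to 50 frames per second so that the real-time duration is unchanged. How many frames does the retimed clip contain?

Target frames = source frames × (target rate / source rate) = 166219 × (50)/(25) = 166219 × 2 = 332438.

332438 frames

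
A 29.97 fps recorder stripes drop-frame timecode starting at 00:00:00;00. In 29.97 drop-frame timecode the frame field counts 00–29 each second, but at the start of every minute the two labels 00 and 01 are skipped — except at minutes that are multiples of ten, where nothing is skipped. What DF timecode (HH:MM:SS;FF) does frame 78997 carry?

00:43:55;25

Each 10-minute DF block holds 10 × 60 × 30 − 9 × 2 = 17982 frames. 78997 ÷ 17982 → 4 full blocks, remainder 7069.
Within the partial block the first minute is 1800 frames and each further minute 1798, so 3 further minute boundaries passed. Total skipped labels = 18 × 4 + 2 × 3 = 78.
Non-drop label index = 78997 + 78 = 79075; at 30 labels/s that is 00:43:55:25, i.e. DF 00:43:55;25.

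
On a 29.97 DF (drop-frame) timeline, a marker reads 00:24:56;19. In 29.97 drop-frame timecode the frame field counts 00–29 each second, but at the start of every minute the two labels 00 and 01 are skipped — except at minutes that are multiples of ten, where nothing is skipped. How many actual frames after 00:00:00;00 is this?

As if non-drop at 30 labels/s: (0 × 3600 + 24 × 60 + 56) × 30 + 19 = 44899.
Minute boundaries passed: 24; those not divisible by 10: 24 − 2 = 22; dropped labels = 2 × 22 = 44.
Actual frame index = 44899 − 44 = 44855.

44855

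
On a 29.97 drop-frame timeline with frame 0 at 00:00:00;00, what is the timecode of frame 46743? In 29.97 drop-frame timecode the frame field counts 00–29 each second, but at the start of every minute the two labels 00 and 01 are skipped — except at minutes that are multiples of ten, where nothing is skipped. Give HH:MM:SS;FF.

Ten DF minutes hold 17982 frames, so frame 46743 lies in block 2 (frames 35964–53945) with 10779 frames into that block.
The block's first minute is 1800 frames and the rest 1798 each; 10779 frames reaches minute 5, so 2 × 18 + 5 × 2 = 46 labels have been skipped so far.
Adding those back, label number 46743 + 46 = 46789 at 30 labels/s is 1559 s + 19 f = 0 h 25 min 59 s frame 19, i.e. 00:25:59;19.

00:25:59;19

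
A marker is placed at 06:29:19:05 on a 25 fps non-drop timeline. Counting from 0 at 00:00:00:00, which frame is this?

Total seconds to the label: (6 × 3600 + 29 × 60 + 19) = 23359.
Frame index = 23359 × 25 + 5 = 583980.

583980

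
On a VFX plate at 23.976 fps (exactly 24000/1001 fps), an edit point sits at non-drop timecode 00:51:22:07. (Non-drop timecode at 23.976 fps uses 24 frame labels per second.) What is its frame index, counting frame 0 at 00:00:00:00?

Total seconds to the label: (0 × 3600 + 51 × 60 + 22) = 3082.
Frame index = 3082 × 24 + 7 = 73975.

73975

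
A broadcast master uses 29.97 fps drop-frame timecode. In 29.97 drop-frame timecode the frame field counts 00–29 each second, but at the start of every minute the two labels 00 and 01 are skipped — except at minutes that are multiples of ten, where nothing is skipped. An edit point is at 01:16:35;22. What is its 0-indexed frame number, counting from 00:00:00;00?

Complete 10-minute blocks: 7, each 17982 frames → 125874.
Remaining 6 whole minutes in the current block: 1800 + 5 × 1798 = 10790 frames.
Within the current minute: 35 × 30 + 22 − 2 = 1070 (labels ;00/;01 skipped at this minute). Total = 125874 + 10790 + 1070 = 137734.

137734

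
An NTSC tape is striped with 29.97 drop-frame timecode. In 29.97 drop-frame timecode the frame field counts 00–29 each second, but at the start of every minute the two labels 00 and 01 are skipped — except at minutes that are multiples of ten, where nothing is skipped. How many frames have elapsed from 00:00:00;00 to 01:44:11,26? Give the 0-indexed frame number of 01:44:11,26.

187368

Complete 10-minute blocks: 10, each 17982 frames → 179820.
Remaining 4 whole minutes in the current block: 1800 + 3 × 1798 = 7194 frames.
Within the current minute: 11 × 30 + 26 − 2 = 354 (labels ;00/;01 skipped at this minute). Total = 179820 + 7194 + 354 = 187368.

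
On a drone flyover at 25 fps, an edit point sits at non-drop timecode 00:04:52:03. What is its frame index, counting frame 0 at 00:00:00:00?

7303

Total seconds to the label: (0 × 3600 + 4 × 60 + 52) = 292.
Frame index = 292 × 25 + 3 = 7303.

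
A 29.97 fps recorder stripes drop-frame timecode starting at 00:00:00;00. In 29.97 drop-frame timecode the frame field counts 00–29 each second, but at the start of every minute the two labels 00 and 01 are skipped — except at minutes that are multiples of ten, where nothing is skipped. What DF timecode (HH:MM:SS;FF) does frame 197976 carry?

01:50:05;24

Ten DF minutes hold 17982 frames, so frame 197976 lies in block 11 (frames 197802–215783) with 174 frames into that block.
The block's first minute is 1800 frames and the rest 1798 each; 174 frames reaches minute 0, so 11 × 18 + 0 × 2 = 198 labels have been skipped so far.
Adding those back, label number 197976 + 198 = 198174 at 30 labels/s is 6605 s + 24 f = 1 h 50 min 5 s frame 24, i.e. 01:50:05;24.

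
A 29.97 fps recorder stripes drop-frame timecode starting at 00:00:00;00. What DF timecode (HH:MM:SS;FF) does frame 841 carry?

00:00:28;01

Each 10-minute DF block holds 10 × 60 × 30 − 9 × 2 = 17982 frames. 841 ÷ 17982 → 0 full blocks, remainder 841.
Within the partial block the first minute is 1800 frames and each further minute 1798, so 0 further minute boundaries passed. Total skipped labels = 18 × 0 + 2 × 0 = 0.
Non-drop label index = 841 + 0 = 841; at 30 labels/s that is 00:00:28:01, i.e. DF 00:00:28;01.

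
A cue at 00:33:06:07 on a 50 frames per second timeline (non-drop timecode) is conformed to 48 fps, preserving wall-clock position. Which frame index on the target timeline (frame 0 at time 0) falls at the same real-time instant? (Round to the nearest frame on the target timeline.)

Source frame index: (0×3600 + 33×60 + 6) × 50 + 7 = 99307.
Real time: 99307 / (50) = 99307/50 s.
Target frame: (99307/50) × (48) = 2383368/25 ≈ 95334.720 → 95335.

frame 95335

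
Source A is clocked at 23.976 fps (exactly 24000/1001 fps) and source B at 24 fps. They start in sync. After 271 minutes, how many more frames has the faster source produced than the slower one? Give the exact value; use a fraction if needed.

271 min = 16260 s.
A emits 24000/1001 × 16260 = 390240000/1001 frames; B emits 24 × 16260 = 390240.
Difference = 390240/1001 frames (≈ 389.8501); B is ahead of A.

390240/1001 frames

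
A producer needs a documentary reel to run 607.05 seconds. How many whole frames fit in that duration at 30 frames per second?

18211 frames

Frames = 607.05 × 30 = 36423/2 ≈ 18211.5000.
Complete frames: 18211.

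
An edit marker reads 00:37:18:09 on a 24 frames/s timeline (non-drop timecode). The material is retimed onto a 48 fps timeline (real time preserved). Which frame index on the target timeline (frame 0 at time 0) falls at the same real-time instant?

Source frame index: (0×3600 + 37×60 + 18) × 24 + 9 = 53721.
Real time: 53721 / (24) = 17907/8 s.
Target frame: (17907/8) × (48) = 107442.

frame 107442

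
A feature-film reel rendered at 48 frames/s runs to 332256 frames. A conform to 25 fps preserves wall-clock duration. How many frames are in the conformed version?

173050 frames

Target frames = source frames × (target rate / source rate) = 332256 × (25)/(48) = 332256 × 25/48 = 173050.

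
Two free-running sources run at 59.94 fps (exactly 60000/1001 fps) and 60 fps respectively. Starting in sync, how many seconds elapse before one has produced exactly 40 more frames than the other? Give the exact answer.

2002/3 seconds

The gap grows by |60 − 60000/1001| = 60/1001 frames per second.
Time for a 40-frame gap: 40 ÷ (60/1001) = 2002/3 s.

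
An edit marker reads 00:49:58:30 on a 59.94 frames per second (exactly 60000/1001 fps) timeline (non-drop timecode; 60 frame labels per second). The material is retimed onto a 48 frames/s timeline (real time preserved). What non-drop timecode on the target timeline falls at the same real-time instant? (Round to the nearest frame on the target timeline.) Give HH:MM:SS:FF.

00:50:01:24

Source frame index: (0×3600 + 49×60 + 58) × 60 + 30 = 179910.
Real time: 179910 / (60000/1001) = 6002997/2000 s.
Target frame: (6002997/2000) × (48) = 18008991/125 ≈ 144071.928 → 144072.
At 48 labels/s: frame 144072 → 00:50:01:24.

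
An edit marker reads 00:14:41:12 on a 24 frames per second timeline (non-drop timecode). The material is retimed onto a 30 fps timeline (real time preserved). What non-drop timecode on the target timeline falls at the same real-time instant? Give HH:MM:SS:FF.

00:14:41:15

Source frame index: (0×3600 + 14×60 + 41) × 24 + 12 = 21156.
Real time: 21156 / (24) = 1763/2 s.
Target frame: (1763/2) × (30) = 26445.
At 30 labels/s: frame 26445 → 00:14:41:15.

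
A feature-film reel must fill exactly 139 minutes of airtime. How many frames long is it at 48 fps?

139 min = 8340 s.
Frames = 8340 × 48 = 400320.

400320 frames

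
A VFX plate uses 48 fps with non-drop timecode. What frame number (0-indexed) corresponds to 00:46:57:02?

135218

Total seconds to the label: (0 × 3600 + 46 × 60 + 57) = 2817.
Frame index = 2817 × 48 + 2 = 135218.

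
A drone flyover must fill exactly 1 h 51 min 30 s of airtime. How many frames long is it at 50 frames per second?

334500 frames

1 h 51 min 30 s = 6690 s.
Frames = 6690 × 50 = 334500.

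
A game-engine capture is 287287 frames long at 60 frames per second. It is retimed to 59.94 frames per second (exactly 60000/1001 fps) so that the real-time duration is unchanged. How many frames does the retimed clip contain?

Target frames = source frames × (target rate / source rate) = 287287 × (60000/1001)/(60) = 287287 × 1000/1001 = 287000.

287000 frames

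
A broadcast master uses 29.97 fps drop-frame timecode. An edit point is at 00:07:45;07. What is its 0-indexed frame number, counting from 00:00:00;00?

As if non-drop at 30 labels/s: (0 × 3600 + 7 × 60 + 45) × 30 + 7 = 13957.
Minute boundaries passed: 7; those not divisible by 10: 7 − 0 = 7; dropped labels = 2 × 7 = 14.
Actual frame index = 13957 − 14 = 13943.

13943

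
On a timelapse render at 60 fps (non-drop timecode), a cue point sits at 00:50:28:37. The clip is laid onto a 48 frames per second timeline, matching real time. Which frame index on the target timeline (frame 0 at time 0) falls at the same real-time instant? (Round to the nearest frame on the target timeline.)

Source frame index: (0×3600 + 50×60 + 28) × 60 + 37 = 181717.
Real time: 181717 / (60) = 181717/60 s.
Target frame: (181717/60) × (48) = 726868/5 ≈ 145373.600 → 145374.

frame 145374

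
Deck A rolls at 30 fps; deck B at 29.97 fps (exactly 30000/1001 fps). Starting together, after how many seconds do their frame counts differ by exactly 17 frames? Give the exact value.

The gap grows by |30000/1001 − 30| = 30/1001 frames per second.
Time for a 17-frame gap: 17 ÷ (30/1001) = 17017/30 s.

17017/30 seconds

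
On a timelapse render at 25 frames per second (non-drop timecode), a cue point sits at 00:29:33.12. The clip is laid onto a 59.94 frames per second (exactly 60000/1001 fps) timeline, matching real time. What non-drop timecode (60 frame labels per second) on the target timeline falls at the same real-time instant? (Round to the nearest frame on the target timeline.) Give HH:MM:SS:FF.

00:29:31:42

Source frame index: (0×3600 + 29×60 + 33) × 25 + 12 = 44337.
Real time: 44337 / (25) = 44337/25 s.
Target frame: (44337/25) × (60000/1001) = 106408800/1001 ≈ 106302.498 → 106302.
At 60 labels/s: frame 106302 → 00:29:31:42.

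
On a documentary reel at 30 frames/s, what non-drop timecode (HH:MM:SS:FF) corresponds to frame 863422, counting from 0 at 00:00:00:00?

07:59:40:22

863422 ÷ 30 = 28780 full seconds, remainder 22 frames.
28780 s = 7 h 59 min 40 s.
Timecode: 07:59:40:22.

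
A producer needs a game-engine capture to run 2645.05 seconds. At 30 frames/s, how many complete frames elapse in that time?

Frames = 2645.05 × 30 = 158703/2 ≈ 79351.5000.
Complete frames: 79351.

79351 frames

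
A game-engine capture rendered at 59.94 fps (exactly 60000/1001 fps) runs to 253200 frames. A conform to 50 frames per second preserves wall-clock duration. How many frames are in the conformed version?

211211 frames

Target frames = source frames × (target rate / source rate) = 253200 × (50)/(60000/1001) = 253200 × 1001/1200 = 211211.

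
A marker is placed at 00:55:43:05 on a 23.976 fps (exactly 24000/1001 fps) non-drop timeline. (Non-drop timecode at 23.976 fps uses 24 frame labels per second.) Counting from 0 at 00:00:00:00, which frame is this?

80237

Total seconds to the label: (0 × 3600 + 55 × 60 + 43) = 3343.
Frame index = 3343 × 24 + 5 = 80237.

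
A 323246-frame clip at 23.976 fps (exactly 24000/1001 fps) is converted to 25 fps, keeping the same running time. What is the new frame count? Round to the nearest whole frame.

337051 frames

Frames at target rate = 323246 × (25) / (24000/1001) = 161784623/480 ≈ 337051.298.
Nearest whole frame: 337051.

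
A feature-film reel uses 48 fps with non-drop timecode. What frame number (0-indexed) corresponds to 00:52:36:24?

Total seconds to the label: (0 × 3600 + 52 × 60 + 36) = 3156.
Frame index = 3156 × 48 + 24 = 151512.

frame 151512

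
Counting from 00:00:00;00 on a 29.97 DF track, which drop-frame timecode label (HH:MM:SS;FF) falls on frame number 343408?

03:10:58;10

Ten DF minutes hold 17982 frames, so frame 343408 lies in block 19 (frames 341658–359639) with 1750 frames into that block.
The block's first minute is 1800 frames and the rest 1798 each; 1750 frames reaches minute 0, so 19 × 18 + 0 × 2 = 342 labels have been skipped so far.
Adding those back, label number 343408 + 342 = 343750 at 30 labels/s is 11458 s + 10 f = 3 h 10 min 58 s frame 10, i.e. 03:10:58;10.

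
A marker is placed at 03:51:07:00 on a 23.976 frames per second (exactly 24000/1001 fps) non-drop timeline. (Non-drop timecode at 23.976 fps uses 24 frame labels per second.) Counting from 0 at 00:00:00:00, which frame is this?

Total seconds to the label: (3 × 3600 + 51 × 60 + 7) = 13867.
Frame index = 13867 × 24 + 0 = 332808.

frame 332808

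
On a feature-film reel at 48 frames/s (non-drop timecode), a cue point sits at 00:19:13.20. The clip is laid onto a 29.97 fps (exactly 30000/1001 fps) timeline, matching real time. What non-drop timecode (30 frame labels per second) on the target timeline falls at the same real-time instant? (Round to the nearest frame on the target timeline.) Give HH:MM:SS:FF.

Source frame index: (0×3600 + 19×60 + 13) × 48 + 20 = 55364.
Real time: 55364 / (48) = 13841/12 s.
Target frame: (13841/12) × (30000/1001) = 34602500/1001 ≈ 34567.932 → 34568.
At 30 labels/s: frame 34568 → 00:19:12:08.

00:19:12:08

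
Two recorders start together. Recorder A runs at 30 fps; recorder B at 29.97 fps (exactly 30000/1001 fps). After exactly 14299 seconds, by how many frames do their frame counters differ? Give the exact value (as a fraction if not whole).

A emits 30 × 14299 = 428970 frames; B emits 30000/1001 × 14299 = 428970000/1001.
Difference = 428970/1001 frames (≈ 428.5415); B is behind A.

428970/1001 frames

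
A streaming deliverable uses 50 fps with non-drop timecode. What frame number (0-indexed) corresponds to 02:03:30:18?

370518

Total seconds to the label: (2 × 3600 + 3 × 60 + 30) = 7410.
Frame index = 7410 × 50 + 18 = 370518.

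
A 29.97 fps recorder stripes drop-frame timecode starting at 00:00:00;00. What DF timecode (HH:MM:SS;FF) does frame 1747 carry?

Ten DF minutes hold 17982 frames, so frame 1747 lies in block 0 (frames 0–17981) with 1747 frames into that block.
The block's first minute is 1800 frames and the rest 1798 each; 1747 frames reaches minute 0, so 0 × 18 + 0 × 2 = 0 labels have been skipped so far.
Adding those back, label number 1747 + 0 = 1747 at 30 labels/s is 58 s + 7 f = 0 h 0 min 58 s frame 7, i.e. 00:00:58;07.

00:00:58;07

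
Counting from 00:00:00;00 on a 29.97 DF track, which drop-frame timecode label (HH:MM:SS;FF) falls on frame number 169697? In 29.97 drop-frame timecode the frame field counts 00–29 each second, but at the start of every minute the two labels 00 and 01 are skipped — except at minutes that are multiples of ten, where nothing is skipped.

01:34:22;07

Each 10-minute DF block holds 10 × 60 × 30 − 9 × 2 = 17982 frames. 169697 ÷ 17982 → 9 full blocks, remainder 7859.
Within the partial block the first minute is 1800 frames and each further minute 1798, so 4 further minute boundaries passed. Total skipped labels = 18 × 9 + 2 × 4 = 170.
Non-drop label index = 169697 + 170 = 169867; at 30 labels/s that is 01:34:22:07, i.e. DF 01:34:22;07.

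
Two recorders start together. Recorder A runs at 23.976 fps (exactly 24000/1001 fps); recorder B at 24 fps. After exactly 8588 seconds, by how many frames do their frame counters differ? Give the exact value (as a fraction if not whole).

206112/1001 frames

A emits 24000/1001 × 8588 = 206112000/1001 frames; B emits 24 × 8588 = 206112.
Difference = 206112/1001 frames (≈ 205.9061); B is ahead of A.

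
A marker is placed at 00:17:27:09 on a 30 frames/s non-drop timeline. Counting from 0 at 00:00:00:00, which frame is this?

31419

Total seconds to the label: (0 × 3600 + 17 × 60 + 27) = 1047.
Frame index = 1047 × 30 + 9 = 31419.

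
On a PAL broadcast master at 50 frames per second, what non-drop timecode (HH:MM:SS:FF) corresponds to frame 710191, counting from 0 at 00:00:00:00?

710191 ÷ 50 = 14203 full seconds, remainder 41 frames.
14203 s = 3 h 56 min 43 s.
Timecode: 03:56:43:41.

03:56:43:41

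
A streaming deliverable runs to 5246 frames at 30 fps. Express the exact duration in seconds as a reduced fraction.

2623/15 seconds

Running time = 5246 ÷ (30) = 5246 × 1/30 = 2623/15 s.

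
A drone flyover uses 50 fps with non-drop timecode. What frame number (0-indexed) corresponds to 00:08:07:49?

Total seconds to the label: (0 × 3600 + 8 × 60 + 7) = 487.
Frame index = 487 × 50 + 49 = 24399.

frame 24399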